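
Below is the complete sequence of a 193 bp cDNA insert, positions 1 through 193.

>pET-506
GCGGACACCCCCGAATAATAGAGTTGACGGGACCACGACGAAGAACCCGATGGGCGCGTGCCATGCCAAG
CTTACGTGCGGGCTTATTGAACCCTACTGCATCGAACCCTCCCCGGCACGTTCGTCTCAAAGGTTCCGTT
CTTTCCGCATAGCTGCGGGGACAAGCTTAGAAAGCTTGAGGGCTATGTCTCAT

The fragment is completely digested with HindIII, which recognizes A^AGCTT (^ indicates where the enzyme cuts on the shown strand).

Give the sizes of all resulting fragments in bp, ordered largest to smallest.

HindIII sites (AAGCTT) start at positions 68, 163, 172.
HindIII cuts after the first base of each site, so after positions 68, 163, 172.
Linear molecule, 3 cuts → 4 fragments:
  1–68 → 68 bp
  69–163 → 95 bp
  164–172 → 9 bp
  173–193 → 21 bp
Sorted largest to smallest: 95, 68, 21, 9 bp.

95, 68, 21, 9 bp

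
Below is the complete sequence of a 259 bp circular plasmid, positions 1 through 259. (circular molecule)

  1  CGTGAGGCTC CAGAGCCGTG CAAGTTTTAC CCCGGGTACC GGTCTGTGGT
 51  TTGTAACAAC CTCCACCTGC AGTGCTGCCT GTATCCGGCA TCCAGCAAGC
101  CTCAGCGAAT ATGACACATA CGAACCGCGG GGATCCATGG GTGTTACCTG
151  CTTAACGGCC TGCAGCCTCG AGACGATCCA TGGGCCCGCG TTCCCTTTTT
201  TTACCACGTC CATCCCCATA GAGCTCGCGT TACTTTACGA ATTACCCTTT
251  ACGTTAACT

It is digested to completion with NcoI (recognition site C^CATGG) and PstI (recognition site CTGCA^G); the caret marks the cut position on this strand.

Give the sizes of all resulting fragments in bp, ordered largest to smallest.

152, 64, 29, 14 bp

NcoI sites (CCATGG) start at positions 135, 178.
NcoI cuts after the first base of each site, so after positions 135, 178.
PstI sites (CTGCAG) start at positions 67, 160.
PstI cuts after base 5 of each site (before the last base), so after positions 71, 164.
Combined cut positions: 71, 135, 164, 178.
Circular molecule, 4 cuts → 4 fragments:
  72–135 → 64 bp
  136–164 → 29 bp
  165–178 → 14 bp
  179–259 then 1–71 → 81 + 71 = 152 bp
Sorted largest to smallest: 152, 64, 29, 14 bp.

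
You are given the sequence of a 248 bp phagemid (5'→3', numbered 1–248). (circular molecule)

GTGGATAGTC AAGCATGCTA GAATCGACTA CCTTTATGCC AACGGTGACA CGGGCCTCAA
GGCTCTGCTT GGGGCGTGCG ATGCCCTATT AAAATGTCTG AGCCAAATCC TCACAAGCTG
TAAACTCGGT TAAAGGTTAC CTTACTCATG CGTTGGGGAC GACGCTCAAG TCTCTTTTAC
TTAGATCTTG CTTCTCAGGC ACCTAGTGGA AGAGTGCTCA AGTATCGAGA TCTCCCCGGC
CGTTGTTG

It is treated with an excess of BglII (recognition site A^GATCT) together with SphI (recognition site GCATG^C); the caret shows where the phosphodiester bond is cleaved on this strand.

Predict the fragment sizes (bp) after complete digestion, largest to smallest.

166, 45, 37 bp

BglII sites (AGATCT) start at positions 183, 228.
BglII cuts after the first base of each site, so after positions 183, 228.
The SphI site (GCATGC) starts at position 13.
SphI cuts after base 5 of each site (before the last base), so after position 17.
Combined cut positions: 17, 183, 228.
Circular molecule, 3 cuts → 3 fragments:
  18–183 → 166 bp
  184–228 → 45 bp
  229–248 then 1–17 → 20 + 17 = 37 bp
Sorted largest to smallest: 166, 45, 37 bp.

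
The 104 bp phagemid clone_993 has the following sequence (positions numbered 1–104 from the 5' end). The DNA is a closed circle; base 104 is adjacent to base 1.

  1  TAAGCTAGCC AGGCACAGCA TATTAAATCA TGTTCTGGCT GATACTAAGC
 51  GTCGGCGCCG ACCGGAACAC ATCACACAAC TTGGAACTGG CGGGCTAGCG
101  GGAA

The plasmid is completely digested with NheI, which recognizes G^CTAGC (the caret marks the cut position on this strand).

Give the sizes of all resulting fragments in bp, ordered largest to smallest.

NheI sites (GCTAGC) start at positions 4, 94.
NheI cuts after the first base of each site, so after positions 4, 94.
Circular molecule, 2 cuts → 2 fragments:
  5–94 → 90 bp
  95–104 then 1–4 → 10 + 4 = 14 bp
Sorted largest to smallest: 90, 14 bp.

90, 14 bp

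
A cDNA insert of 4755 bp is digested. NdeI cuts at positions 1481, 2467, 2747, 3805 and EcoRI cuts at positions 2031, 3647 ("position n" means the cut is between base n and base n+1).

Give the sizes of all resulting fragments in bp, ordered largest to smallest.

1481, 950, 900, 550, 436, 280, 158 bp

Combined cut positions (sorted): 1481, 2031, 2467, 2747, 3647, 3805.
Linear molecule, 6 cuts → 7 fragments:
  1481 − 0 = 1481 bp
  2031 − 1481 = 550 bp
  2467 − 2031 = 436 bp
  2747 − 2467 = 280 bp
  3647 − 2747 = 900 bp
  3805 − 3647 = 158 bp
  4755 − 3805 = 950 bp
Sorted largest to smallest: 1481, 950, 900, 550, 436, 280, 158 bp.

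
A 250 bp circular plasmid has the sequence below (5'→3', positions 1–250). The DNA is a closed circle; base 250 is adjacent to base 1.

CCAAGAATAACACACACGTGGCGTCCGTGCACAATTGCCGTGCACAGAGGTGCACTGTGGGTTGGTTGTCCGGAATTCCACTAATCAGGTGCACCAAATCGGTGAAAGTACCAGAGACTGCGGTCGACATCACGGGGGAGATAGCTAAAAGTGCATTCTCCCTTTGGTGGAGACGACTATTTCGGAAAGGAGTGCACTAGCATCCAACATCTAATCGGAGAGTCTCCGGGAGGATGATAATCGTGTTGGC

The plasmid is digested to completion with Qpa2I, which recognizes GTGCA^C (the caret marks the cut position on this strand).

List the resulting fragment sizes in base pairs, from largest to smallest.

103, 85, 39, 13, 10 bp

Qpa2I sites (GTGCAC) start at positions 27, 40, 50, 89, 192.
Qpa2I cuts after base 5 of each site (before the last base), so after positions 31, 44, 54, 93, 196.
Circular molecule, 5 cuts → 5 fragments:
  32–44 → 13 bp
  45–54 → 10 bp
  55–93 → 39 bp
  94–196 → 103 bp
  197–250 then 1–31 → 54 + 31 = 85 bp
Sorted largest to smallest: 103, 85, 39, 13, 10 bp.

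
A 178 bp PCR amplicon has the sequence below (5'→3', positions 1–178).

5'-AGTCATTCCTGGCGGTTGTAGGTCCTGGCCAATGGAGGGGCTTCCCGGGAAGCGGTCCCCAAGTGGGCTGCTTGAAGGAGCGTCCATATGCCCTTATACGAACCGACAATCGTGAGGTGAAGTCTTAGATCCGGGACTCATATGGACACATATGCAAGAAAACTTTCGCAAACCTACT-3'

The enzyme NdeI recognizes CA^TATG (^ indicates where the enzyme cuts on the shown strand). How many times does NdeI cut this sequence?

3

CATATG occurs starting at positions 85, 139, 149.
NdeI cuts at 3 sites.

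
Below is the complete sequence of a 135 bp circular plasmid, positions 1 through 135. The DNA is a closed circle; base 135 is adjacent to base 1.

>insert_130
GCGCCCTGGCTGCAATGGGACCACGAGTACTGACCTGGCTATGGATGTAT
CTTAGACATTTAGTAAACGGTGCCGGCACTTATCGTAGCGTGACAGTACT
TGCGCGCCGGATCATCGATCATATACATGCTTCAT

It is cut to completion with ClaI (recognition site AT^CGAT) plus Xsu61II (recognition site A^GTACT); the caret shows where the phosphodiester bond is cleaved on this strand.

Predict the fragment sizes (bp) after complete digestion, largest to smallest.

The ClaI site (ATCGAT) starts at position 114.
ClaI cuts after base 2 of each site, so after position 115.
Xsu61II sites (AGTACT) start at positions 26, 95.
Xsu61II cuts after the first base of each site, so after positions 26, 95.
Combined cut positions: 26, 95, 115.
Circular molecule, 3 cuts → 3 fragments:
  27–95 → 69 bp
  96–115 → 20 bp
  116–135 then 1–26 → 20 + 26 = 46 bp
Sorted largest to smallest: 69, 46, 20 bp.

69, 46, 20 bp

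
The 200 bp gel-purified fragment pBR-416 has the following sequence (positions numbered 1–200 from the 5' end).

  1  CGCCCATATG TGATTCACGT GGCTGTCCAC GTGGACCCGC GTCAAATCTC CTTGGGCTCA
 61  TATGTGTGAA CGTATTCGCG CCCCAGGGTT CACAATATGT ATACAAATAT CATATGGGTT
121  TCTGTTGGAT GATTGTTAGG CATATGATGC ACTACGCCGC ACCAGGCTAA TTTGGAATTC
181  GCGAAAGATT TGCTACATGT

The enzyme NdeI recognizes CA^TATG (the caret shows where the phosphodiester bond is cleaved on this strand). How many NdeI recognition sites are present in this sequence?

4

CATATG occurs starting at positions 5, 59, 111, 141.
NdeI cuts at 4 sites.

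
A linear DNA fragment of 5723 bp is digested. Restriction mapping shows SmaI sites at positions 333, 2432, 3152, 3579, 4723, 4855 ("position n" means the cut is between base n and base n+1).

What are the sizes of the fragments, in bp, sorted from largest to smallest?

2099, 1144, 868, 720, 427, 333, 132 bp

Linear molecule, 6 cuts → 7 fragments:
  333 − 0 = 333 bp
  2432 − 333 = 2099 bp
  3152 − 2432 = 720 bp
  3579 − 3152 = 427 bp
  4723 − 3579 = 1144 bp
  4855 − 4723 = 132 bp
  5723 − 4855 = 868 bp
Sorted largest to smallest: 2099, 1144, 868, 720, 427, 333, 132 bp.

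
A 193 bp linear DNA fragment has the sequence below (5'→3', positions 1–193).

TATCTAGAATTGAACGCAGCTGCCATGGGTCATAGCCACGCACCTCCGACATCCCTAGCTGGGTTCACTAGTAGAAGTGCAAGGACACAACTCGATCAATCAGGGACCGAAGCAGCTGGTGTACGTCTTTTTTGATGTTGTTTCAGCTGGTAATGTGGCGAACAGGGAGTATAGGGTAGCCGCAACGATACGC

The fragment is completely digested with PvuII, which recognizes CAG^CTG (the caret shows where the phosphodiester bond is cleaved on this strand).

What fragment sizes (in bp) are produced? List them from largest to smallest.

PvuII sites (CAGCTG) start at positions 17, 113, 144.
PvuII cuts after base 3 of each site, so after positions 19, 115, 146.
Linear molecule, 3 cuts → 4 fragments:
  1–19 → 19 bp
  20–115 → 96 bp
  116–146 → 31 bp
  147–193 → 47 bp
Sorted largest to smallest: 96, 47, 31, 19 bp.

96, 47, 31, 19 bp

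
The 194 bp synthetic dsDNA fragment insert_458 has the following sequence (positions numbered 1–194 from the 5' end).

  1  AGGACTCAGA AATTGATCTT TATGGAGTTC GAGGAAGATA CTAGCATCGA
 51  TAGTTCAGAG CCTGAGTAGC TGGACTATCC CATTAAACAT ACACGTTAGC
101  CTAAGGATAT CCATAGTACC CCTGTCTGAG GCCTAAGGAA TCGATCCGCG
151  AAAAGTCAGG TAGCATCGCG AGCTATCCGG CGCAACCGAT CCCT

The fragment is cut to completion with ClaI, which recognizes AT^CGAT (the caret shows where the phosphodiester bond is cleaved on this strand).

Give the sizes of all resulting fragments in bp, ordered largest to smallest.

ClaI sites (ATCGAT) start at positions 46, 140.
ClaI cuts after base 2 of each site, so after positions 47, 141.
Linear molecule, 2 cuts → 3 fragments:
  1–47 → 47 bp
  48–141 → 94 bp
  142–194 → 53 bp
Sorted largest to smallest: 94, 53, 47 bp.

94, 53, 47 bp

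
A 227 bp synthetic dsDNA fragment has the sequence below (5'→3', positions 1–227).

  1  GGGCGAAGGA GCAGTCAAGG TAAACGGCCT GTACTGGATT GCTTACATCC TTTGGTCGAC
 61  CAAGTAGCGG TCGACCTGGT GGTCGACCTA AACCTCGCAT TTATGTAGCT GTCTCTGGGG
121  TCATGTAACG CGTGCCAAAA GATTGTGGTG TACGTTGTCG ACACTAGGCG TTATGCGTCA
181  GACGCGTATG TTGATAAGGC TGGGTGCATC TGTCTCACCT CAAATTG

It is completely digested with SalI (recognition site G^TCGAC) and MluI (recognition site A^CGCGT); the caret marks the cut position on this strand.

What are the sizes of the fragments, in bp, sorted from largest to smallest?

55, 46, 45, 29, 25, 15, 12 bp

SalI sites (GTCGAC) start at positions 55, 70, 82, 157.
SalI cuts after the first base of each site, so after positions 55, 70, 82, 157.
MluI sites (ACGCGT) start at positions 128, 182.
MluI cuts after the first base of each site, so after positions 128, 182.
Combined cut positions: 55, 70, 82, 128, 157, 182.
Linear molecule, 6 cuts → 7 fragments:
  1–55 → 55 bp
  56–70 → 15 bp
  71–82 → 12 bp
  83–128 → 46 bp
  129–157 → 29 bp
  158–182 → 25 bp
  183–227 → 45 bp
Sorted largest to smallest: 55, 46, 45, 29, 25, 15, 12 bp.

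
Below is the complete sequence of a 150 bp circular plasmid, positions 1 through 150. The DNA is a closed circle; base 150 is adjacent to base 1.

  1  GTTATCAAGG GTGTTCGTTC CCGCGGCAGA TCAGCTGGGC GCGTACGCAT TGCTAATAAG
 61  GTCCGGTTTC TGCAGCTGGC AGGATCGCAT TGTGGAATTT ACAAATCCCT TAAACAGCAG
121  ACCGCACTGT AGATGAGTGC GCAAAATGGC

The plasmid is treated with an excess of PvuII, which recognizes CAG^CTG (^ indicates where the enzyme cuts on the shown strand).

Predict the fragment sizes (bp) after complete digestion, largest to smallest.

109, 41 bp

PvuII sites (CAGCTG) start at positions 32, 73.
PvuII cuts after base 3 of each site, so after positions 34, 75.
Circular molecule, 2 cuts → 2 fragments:
  35–75 → 41 bp
  76–150 then 1–34 → 75 + 34 = 109 bp
Sorted largest to smallest: 109, 41 bp.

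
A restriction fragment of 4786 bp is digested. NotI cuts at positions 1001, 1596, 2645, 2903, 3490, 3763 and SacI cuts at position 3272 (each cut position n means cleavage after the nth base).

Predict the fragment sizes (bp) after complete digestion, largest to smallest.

Combined cut positions (sorted): 1001, 1596, 2645, 2903, 3272, 3490, 3763.
Linear molecule, 7 cuts → 8 fragments:
  1001 − 0 = 1001 bp
  1596 − 1001 = 595 bp
  2645 − 1596 = 1049 bp
  2903 − 2645 = 258 bp
  3272 − 2903 = 369 bp
  3490 − 3272 = 218 bp
  3763 − 3490 = 273 bp
  4786 − 3763 = 1023 bp
Sorted largest to smallest: 1049, 1023, 1001, 595, 369, 273, 258, 218 bp.

1049, 1023, 1001, 595, 369, 273, 258, 218 bp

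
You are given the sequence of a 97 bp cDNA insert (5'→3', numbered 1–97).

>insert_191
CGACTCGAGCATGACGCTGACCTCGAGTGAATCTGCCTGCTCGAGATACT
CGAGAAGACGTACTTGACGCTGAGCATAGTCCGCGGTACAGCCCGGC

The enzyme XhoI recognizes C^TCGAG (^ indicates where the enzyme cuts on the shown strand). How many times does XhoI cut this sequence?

4

CTCGAG occurs starting at positions 4, 22, 40, 49.
XhoI cuts at 4 sites.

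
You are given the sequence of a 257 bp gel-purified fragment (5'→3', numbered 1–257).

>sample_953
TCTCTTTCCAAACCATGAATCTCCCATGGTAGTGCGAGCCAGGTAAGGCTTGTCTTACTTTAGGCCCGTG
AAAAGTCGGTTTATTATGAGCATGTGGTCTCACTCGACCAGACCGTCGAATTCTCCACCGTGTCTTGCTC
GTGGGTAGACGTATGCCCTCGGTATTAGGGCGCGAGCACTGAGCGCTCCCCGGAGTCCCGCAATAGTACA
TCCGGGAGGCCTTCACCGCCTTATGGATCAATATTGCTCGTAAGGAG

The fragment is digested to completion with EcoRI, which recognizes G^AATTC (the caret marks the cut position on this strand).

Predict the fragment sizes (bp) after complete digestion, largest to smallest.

The EcoRI site (GAATTC) starts at position 118.
EcoRI cuts after the first base of each site, so after position 118.
Linear molecule, 1 cut → 2 fragments:
  1–118 → 118 bp
  119–257 → 139 bp
Sorted largest to smallest: 139, 118 bp.

139, 118 bp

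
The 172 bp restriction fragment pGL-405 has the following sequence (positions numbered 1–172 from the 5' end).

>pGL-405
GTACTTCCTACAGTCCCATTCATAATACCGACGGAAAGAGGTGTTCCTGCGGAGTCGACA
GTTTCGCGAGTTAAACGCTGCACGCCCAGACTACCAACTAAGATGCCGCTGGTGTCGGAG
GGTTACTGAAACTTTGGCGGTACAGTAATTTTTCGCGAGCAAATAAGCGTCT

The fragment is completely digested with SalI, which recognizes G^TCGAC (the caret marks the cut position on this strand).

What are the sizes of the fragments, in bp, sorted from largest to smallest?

The SalI site (GTCGAC) starts at position 54.
SalI cuts after the first base of each site, so after position 54.
Linear molecule, 1 cut → 2 fragments:
  1–54 → 54 bp
  55–172 → 118 bp
Sorted largest to smallest: 118, 54 bp.

118, 54 bp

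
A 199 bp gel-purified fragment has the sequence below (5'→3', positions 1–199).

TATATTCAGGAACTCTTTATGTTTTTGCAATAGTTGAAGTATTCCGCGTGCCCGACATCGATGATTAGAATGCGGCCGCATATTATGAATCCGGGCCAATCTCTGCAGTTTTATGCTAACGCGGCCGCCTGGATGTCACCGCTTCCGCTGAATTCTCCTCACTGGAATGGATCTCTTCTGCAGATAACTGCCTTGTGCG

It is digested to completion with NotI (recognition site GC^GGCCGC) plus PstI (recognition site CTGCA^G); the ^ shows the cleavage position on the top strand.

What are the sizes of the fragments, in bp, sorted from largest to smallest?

NotI sites (GCGGCCGC) start at positions 72, 121.
NotI cuts after base 2 of each site, so after positions 73, 122.
PstI sites (CTGCAG) start at positions 103, 178.
PstI cuts after base 5 of each site (before the last base), so after positions 107, 182.
Combined cut positions: 73, 107, 122, 182.
Linear molecule, 4 cuts → 5 fragments:
  1–73 → 73 bp
  74–107 → 34 bp
  108–122 → 15 bp
  123–182 → 60 bp
  183–199 → 17 bp
Sorted largest to smallest: 73, 60, 34, 17, 15 bp.

73, 60, 34, 17, 15 bp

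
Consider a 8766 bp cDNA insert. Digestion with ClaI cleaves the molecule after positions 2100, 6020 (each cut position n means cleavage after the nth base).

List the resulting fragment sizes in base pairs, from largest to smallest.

Linear molecule, 2 cuts → 3 fragments:
  2100 − 0 = 2100 bp
  6020 − 2100 = 3920 bp
  8766 − 6020 = 2746 bp
Sorted largest to smallest: 3920, 2746, 2100 bp.

3920, 2746, 2100 bp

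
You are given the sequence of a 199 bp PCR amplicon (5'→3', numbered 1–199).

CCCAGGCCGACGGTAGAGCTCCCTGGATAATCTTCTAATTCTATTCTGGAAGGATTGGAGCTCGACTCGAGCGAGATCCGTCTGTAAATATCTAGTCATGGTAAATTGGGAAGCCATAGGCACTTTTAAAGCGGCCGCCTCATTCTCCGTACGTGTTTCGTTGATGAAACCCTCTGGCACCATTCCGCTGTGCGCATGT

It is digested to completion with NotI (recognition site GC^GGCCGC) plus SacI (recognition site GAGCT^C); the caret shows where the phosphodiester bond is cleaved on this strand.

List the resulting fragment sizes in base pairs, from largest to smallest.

70, 67, 42, 20 bp

The NotI site (GCGGCCGC) starts at position 131.
NotI cuts after base 2 of each site, so after position 132.
SacI sites (GAGCTC) start at positions 16, 58.
SacI cuts after base 5 of each site (before the last base), so after positions 20, 62.
Combined cut positions: 20, 62, 132.
Linear molecule, 3 cuts → 4 fragments:
  1–20 → 20 bp
  21–62 → 42 bp
  63–132 → 70 bp
  133–199 → 67 bp
Sorted largest to smallest: 70, 67, 42, 20 bp.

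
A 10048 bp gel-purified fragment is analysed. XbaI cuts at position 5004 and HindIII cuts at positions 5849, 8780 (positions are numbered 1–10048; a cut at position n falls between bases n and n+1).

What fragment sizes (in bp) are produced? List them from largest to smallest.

5004, 2931, 1268, 845 bp

Combined cut positions (sorted): 5004, 5849, 8780.
Linear molecule, 3 cuts → 4 fragments:
  5004 − 0 = 5004 bp
  5849 − 5004 = 845 bp
  8780 − 5849 = 2931 bp
  10048 − 8780 = 1268 bp
Sorted largest to smallest: 5004, 2931, 1268, 845 bp.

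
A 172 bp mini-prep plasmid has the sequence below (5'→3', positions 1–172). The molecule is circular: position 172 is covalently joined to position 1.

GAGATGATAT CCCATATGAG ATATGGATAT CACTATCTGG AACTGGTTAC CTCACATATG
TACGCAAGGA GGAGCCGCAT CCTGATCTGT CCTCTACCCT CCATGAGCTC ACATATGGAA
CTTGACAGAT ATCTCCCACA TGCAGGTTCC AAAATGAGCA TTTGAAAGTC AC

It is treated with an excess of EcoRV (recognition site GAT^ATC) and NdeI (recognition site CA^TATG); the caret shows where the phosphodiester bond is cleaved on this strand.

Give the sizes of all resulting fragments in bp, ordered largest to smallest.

57, 50, 28, 17, 14, 6 bp

EcoRV sites (GATATC) start at positions 6, 26, 128.
EcoRV cuts after base 3 of each site, so after positions 8, 28, 130.
NdeI sites (CATATG) start at positions 13, 55, 112.
NdeI cuts after base 2 of each site, so after positions 14, 56, 113.
Combined cut positions: 8, 14, 28, 56, 113, 130.
Circular molecule, 6 cuts → 6 fragments:
  9–14 → 6 bp
  15–28 → 14 bp
  29–56 → 28 bp
  57–113 → 57 bp
  114–130 → 17 bp
  131–172 then 1–8 → 42 + 8 = 50 bp
Sorted largest to smallest: 57, 50, 28, 17, 14, 6 bp.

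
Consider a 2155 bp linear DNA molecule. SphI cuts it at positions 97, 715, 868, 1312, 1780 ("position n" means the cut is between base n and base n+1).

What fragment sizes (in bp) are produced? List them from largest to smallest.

Linear molecule, 5 cuts → 6 fragments:
  97 − 0 = 97 bp
  715 − 97 = 618 bp
  868 − 715 = 153 bp
  1312 − 868 = 444 bp
  1780 − 1312 = 468 bp
  2155 − 1780 = 375 bp
Sorted largest to smallest: 618, 468, 444, 375, 153, 97 bp.

618, 468, 444, 375, 153, 97 bp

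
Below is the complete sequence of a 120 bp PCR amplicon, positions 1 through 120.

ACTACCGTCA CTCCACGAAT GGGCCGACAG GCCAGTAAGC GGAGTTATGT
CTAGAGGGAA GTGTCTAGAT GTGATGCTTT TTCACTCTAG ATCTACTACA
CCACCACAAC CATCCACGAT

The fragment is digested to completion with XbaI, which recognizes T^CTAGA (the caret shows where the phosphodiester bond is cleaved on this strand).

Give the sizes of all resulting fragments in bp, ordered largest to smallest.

XbaI sites (TCTAGA) start at positions 50, 64, 86.
XbaI cuts after the first base of each site, so after positions 50, 64, 86.
Linear molecule, 3 cuts → 4 fragments:
  1–50 → 50 bp
  51–64 → 14 bp
  65–86 → 22 bp
  87–120 → 34 bp
Sorted largest to smallest: 50, 34, 22, 14 bp.

50, 34, 22, 14 bp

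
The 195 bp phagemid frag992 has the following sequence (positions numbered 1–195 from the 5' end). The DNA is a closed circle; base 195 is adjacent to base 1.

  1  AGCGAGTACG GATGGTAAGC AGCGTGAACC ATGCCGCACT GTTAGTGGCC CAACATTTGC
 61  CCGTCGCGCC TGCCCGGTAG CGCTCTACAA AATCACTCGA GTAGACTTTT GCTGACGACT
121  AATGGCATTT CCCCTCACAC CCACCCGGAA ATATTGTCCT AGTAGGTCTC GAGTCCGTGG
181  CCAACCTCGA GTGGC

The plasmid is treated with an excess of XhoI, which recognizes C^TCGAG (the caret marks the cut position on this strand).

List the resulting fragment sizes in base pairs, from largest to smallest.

XhoI sites (CTCGAG) start at positions 96, 168, 186.
XhoI cuts after the first base of each site, so after positions 96, 168, 186.
Circular molecule, 3 cuts → 3 fragments:
  97–168 → 72 bp
  169–186 → 18 bp
  187–195 then 1–96 → 9 + 96 = 105 bp
Sorted largest to smallest: 105, 72, 18 bp.

105, 72, 18 bp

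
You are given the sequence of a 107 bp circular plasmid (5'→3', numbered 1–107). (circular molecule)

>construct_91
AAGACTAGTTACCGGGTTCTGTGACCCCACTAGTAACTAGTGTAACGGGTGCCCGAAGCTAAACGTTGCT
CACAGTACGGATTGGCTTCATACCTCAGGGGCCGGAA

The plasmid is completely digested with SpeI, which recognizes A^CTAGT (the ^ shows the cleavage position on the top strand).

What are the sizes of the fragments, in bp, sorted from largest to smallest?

SpeI sites (ACTAGT) start at positions 4, 29, 36.
SpeI cuts after the first base of each site, so after positions 4, 29, 36.
Circular molecule, 3 cuts → 3 fragments:
  5–29 → 25 bp
  30–36 → 7 bp
  37–107 then 1–4 → 71 + 4 = 75 bp
Sorted largest to smallest: 75, 25, 7 bp.

75, 25, 7 bp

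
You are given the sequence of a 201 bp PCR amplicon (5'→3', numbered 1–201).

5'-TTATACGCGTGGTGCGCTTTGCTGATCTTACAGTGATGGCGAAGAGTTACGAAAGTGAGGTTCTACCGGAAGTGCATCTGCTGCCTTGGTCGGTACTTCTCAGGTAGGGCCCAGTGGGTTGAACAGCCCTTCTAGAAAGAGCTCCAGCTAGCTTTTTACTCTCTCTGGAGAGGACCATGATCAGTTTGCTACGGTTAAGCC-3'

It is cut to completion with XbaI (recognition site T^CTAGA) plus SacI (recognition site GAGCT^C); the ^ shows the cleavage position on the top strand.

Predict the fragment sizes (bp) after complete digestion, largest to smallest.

131, 58, 12 bp

The XbaI site (TCTAGA) starts at position 131.
XbaI cuts after the first base of each site, so after position 131.
The SacI site (GAGCTC) starts at position 139.
SacI cuts after base 5 of each site (before the last base), so after position 143.
Combined cut positions: 131, 143.
Linear molecule, 2 cuts → 3 fragments:
  1–131 → 131 bp
  132–143 → 12 bp
  144–201 → 58 bp
Sorted largest to smallest: 131, 58, 12 bp.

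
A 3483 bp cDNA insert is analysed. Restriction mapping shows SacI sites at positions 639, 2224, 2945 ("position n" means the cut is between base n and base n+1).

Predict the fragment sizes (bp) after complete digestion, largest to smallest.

1585, 721, 639, 538 bp

Linear molecule, 3 cuts → 4 fragments:
  639 − 0 = 639 bp
  2224 − 639 = 1585 bp
  2945 − 2224 = 721 bp
  3483 − 2945 = 538 bp
Sorted largest to smallest: 1585, 721, 639, 538 bp.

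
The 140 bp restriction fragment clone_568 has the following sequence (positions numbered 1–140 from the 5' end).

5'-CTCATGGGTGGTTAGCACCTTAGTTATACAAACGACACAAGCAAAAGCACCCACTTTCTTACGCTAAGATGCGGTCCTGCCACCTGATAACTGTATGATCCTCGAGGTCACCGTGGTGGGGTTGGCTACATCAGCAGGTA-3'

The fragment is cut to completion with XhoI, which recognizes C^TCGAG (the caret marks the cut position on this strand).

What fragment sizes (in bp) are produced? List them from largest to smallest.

The XhoI site (CTCGAG) starts at position 101.
XhoI cuts after the first base of each site, so after position 101.
Linear molecule, 1 cut → 2 fragments:
  1–101 → 101 bp
  102–140 → 39 bp
Sorted largest to smallest: 101, 39 bp.

101, 39 bp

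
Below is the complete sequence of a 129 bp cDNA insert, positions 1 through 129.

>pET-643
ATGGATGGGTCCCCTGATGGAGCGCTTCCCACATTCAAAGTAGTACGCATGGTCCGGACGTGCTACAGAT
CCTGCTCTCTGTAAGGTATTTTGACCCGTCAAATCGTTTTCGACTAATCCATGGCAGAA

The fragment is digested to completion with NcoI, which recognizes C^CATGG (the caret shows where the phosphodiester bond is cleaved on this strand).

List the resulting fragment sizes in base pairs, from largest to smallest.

119, 10 bp

The NcoI site (CCATGG) starts at position 119.
NcoI cuts after the first base of each site, so after position 119.
Linear molecule, 1 cut → 2 fragments:
  1–119 → 119 bp
  120–129 → 10 bp
Sorted largest to smallest: 119, 10 bp.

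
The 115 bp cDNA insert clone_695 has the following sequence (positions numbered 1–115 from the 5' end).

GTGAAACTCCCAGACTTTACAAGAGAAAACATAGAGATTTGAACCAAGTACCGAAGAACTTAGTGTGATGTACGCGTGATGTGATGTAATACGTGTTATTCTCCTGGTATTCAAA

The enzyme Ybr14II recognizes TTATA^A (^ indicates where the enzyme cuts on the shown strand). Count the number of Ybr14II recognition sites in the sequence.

No occurrence of TTATAA is present in the sequence.
Ybr14II does not cut: 0 sites.

0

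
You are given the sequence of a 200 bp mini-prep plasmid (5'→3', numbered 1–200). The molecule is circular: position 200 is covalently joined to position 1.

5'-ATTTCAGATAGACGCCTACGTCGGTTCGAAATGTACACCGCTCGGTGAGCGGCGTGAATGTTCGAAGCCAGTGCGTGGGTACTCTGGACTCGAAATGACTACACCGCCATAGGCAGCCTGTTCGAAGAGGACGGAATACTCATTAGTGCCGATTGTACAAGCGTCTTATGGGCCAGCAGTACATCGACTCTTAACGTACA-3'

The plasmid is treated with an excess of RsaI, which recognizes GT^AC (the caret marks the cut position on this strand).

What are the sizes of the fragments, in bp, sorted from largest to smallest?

RsaI sites (GTAC) start at positions 33, 79, 155, 179, 196.
RsaI cuts after base 2 of each site, so after positions 34, 80, 156, 180, 197.
Circular molecule, 5 cuts → 5 fragments:
  35–80 → 46 bp
  81–156 → 76 bp
  157–180 → 24 bp
  181–197 → 17 bp
  198–200 then 1–34 → 3 + 34 = 37 bp
Sorted largest to smallest: 76, 46, 37, 24, 17 bp.

76, 46, 37, 24, 17 bp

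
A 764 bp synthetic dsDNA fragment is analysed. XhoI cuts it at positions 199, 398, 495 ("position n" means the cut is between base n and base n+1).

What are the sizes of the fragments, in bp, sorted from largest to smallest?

269, 199, 199, 97 bp

Linear molecule, 3 cuts → 4 fragments:
  199 − 0 = 199 bp
  398 − 199 = 199 bp
  495 − 398 = 97 bp
  764 − 495 = 269 bp
Sorted largest to smallest: 269, 199, 199, 97 bp.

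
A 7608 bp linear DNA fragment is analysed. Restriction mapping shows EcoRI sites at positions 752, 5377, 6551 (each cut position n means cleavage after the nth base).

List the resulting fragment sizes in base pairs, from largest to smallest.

Linear molecule, 3 cuts → 4 fragments:
  752 − 0 = 752 bp
  5377 − 752 = 4625 bp
  6551 − 5377 = 1174 bp
  7608 − 6551 = 1057 bp
Sorted largest to smallest: 4625, 1174, 1057, 752 bp.

4625, 1174, 1057, 752 bp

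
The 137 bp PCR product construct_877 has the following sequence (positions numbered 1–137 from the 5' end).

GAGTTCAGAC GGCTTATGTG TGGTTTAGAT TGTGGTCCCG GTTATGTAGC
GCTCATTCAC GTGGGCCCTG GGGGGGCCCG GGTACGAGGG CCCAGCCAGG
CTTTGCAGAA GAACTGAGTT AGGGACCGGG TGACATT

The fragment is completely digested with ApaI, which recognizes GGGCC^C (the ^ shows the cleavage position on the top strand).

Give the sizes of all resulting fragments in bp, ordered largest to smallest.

ApaI sites (GGGCCC) start at positions 63, 74, 88.
ApaI cuts after base 5 of each site (before the last base), so after positions 67, 78, 92.
Linear molecule, 3 cuts → 4 fragments:
  1–67 → 67 bp
  68–78 → 11 bp
  79–92 → 14 bp
  93–137 → 45 bp
Sorted largest to smallest: 67, 45, 14, 11 bp.

67, 45, 14, 11 bp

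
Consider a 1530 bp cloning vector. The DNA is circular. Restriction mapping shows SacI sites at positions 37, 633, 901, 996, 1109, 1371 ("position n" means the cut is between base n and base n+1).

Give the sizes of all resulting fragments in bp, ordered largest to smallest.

Circular molecule, 6 cuts → 6 fragments:
  633 − 37 = 596 bp
  901 − 633 = 268 bp
  996 − 901 = 95 bp
  1109 − 996 = 113 bp
  1371 − 1109 = 262 bp
  wrap: 1530 − 1371 + 37 = 196 bp
Sorted largest to smallest: 596, 268, 262, 196, 113, 95 bp.

596, 268, 262, 196, 113, 95 bp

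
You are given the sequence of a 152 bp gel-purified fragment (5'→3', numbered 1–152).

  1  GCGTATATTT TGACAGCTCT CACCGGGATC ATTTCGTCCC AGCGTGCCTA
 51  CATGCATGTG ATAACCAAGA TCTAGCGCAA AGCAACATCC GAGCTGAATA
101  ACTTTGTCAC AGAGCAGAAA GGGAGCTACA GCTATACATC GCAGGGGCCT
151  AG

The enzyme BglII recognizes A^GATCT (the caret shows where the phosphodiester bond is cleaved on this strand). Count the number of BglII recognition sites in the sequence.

1

AGATCT occurs starting at position 68.
BglII cuts at 1 site.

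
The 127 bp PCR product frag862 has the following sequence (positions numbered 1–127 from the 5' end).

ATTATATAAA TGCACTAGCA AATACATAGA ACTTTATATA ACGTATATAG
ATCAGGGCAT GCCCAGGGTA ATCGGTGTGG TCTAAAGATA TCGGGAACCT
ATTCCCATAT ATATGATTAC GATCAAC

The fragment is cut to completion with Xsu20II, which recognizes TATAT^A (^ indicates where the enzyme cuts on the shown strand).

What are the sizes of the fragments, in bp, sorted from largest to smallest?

64, 32, 15, 9, 7 bp

Xsu20II sites (TATATA) start at positions 3, 35, 44, 108.
Xsu20II cuts after base 5 of each site (before the last base), so after positions 7, 39, 48, 112.
Linear molecule, 4 cuts → 5 fragments:
  1–7 → 7 bp
  8–39 → 32 bp
  40–48 → 9 bp
  49–112 → 64 bp
  113–127 → 15 bp
Sorted largest to smallest: 64, 32, 15, 9, 7 bp.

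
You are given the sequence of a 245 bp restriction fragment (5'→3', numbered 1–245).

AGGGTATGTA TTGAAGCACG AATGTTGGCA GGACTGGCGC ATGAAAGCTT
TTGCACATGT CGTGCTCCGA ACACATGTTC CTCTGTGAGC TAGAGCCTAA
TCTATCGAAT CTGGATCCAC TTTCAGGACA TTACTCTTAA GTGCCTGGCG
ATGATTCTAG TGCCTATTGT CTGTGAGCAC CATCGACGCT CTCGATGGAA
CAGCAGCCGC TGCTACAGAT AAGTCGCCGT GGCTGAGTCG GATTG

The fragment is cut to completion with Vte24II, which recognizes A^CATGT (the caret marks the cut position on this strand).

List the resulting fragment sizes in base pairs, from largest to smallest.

172, 55, 18 bp

Vte24II sites (ACATGT) start at positions 55, 73.
Vte24II cuts after the first base of each site, so after positions 55, 73.
Linear molecule, 2 cuts → 3 fragments:
  1–55 → 55 bp
  56–73 → 18 bp
  74–245 → 172 bp
Sorted largest to smallest: 172, 55, 18 bp.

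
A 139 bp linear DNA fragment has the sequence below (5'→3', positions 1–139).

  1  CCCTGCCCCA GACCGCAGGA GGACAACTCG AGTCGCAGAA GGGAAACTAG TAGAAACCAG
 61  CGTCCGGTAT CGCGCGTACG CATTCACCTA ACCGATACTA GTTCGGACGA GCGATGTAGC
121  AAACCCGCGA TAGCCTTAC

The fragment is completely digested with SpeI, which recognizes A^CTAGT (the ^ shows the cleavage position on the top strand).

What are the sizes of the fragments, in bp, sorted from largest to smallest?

51, 46, 42 bp

SpeI sites (ACTAGT) start at positions 46, 97.
SpeI cuts after the first base of each site, so after positions 46, 97.
Linear molecule, 2 cuts → 3 fragments:
  1–46 → 46 bp
  47–97 → 51 bp
  98–139 → 42 bp
Sorted largest to smallest: 51, 46, 42 bp.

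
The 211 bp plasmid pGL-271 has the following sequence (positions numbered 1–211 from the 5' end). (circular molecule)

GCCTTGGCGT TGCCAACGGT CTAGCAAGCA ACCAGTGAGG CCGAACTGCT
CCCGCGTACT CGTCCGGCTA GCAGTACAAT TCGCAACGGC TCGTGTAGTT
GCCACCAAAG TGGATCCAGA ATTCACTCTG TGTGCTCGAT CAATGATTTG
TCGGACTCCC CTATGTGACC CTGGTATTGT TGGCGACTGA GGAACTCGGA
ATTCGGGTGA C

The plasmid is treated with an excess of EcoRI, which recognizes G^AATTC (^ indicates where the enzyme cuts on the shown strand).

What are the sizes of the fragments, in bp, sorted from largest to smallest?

EcoRI sites (GAATTC) start at positions 119, 199.
EcoRI cuts after the first base of each site, so after positions 119, 199.
Circular molecule, 2 cuts → 2 fragments:
  120–199 → 80 bp
  200–211 then 1–119 → 12 + 119 = 131 bp
Sorted largest to smallest: 131, 80 bp.

131, 80 bp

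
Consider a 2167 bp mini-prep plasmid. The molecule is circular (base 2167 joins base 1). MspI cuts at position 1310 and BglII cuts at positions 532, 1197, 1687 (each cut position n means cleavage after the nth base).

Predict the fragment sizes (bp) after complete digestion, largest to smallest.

1012, 665, 377, 113 bp

Combined cut positions (sorted): 532, 1197, 1310, 1687.
Circular molecule, 4 cuts → 4 fragments:
  1197 − 532 = 665 bp
  1310 − 1197 = 113 bp
  1687 − 1310 = 377 bp
  wrap: 2167 − 1687 + 532 = 1012 bp
Sorted largest to smallest: 1012, 665, 377, 113 bp.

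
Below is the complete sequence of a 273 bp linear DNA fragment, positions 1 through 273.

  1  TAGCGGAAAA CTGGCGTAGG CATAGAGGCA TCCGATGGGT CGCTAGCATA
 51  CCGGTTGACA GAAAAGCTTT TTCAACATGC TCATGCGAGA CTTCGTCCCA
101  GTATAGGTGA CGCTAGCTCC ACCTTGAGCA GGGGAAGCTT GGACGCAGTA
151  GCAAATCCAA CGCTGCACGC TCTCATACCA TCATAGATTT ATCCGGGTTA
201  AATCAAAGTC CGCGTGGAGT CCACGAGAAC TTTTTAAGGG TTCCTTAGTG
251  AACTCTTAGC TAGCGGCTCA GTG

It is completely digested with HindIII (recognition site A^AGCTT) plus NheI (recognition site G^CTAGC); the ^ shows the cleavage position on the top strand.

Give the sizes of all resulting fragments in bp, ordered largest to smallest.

HindIII sites (AAGCTT) start at positions 64, 135.
HindIII cuts after the first base of each site, so after positions 64, 135.
NheI sites (GCTAGC) start at positions 42, 112, 259.
NheI cuts after the first base of each site, so after positions 42, 112, 259.
Combined cut positions: 42, 64, 112, 135, 259.
Linear molecule, 5 cuts → 6 fragments:
  1–42 → 42 bp
  43–64 → 22 bp
  65–112 → 48 bp
  113–135 → 23 bp
  136–259 → 124 bp
  260–273 → 14 bp
Sorted largest to smallest: 124, 48, 42, 23, 22, 14 bp.

124, 48, 42, 23, 22, 14 bp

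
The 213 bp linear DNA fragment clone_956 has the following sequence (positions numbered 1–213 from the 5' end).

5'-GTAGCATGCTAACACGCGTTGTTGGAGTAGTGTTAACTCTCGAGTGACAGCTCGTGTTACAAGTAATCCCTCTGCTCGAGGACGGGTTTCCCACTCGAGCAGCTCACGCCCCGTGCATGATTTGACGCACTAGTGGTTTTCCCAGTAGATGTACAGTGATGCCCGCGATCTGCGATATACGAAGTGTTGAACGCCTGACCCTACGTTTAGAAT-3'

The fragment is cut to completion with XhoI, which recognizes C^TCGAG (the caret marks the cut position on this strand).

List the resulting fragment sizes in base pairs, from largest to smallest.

119, 39, 36, 19 bp

XhoI sites (CTCGAG) start at positions 39, 75, 94.
XhoI cuts after the first base of each site, so after positions 39, 75, 94.
Linear molecule, 3 cuts → 4 fragments:
  1–39 → 39 bp
  40–75 → 36 bp
  76–94 → 19 bp
  95–213 → 119 bp
Sorted largest to smallest: 119, 39, 36, 19 bp.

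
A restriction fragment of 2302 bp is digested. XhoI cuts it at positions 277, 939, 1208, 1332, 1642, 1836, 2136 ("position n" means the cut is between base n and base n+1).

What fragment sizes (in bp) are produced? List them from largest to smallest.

662, 310, 300, 277, 269, 194, 166, 124 bp

Linear molecule, 7 cuts → 8 fragments:
  277 − 0 = 277 bp
  939 − 277 = 662 bp
  1208 − 939 = 269 bp
  1332 − 1208 = 124 bp
  1642 − 1332 = 310 bp
  1836 − 1642 = 194 bp
  2136 − 1836 = 300 bp
  2302 − 2136 = 166 bp
Sorted largest to smallest: 662, 310, 300, 277, 269, 194, 166, 124 bp.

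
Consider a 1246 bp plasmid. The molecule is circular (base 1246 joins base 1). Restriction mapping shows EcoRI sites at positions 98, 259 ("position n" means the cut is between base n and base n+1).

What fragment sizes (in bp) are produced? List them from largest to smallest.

1085, 161 bp

Circular molecule, 2 cuts → 2 fragments:
  259 − 98 = 161 bp
  wrap: 1246 − 259 + 98 = 1085 bp
Sorted largest to smallest: 1085, 161 bp.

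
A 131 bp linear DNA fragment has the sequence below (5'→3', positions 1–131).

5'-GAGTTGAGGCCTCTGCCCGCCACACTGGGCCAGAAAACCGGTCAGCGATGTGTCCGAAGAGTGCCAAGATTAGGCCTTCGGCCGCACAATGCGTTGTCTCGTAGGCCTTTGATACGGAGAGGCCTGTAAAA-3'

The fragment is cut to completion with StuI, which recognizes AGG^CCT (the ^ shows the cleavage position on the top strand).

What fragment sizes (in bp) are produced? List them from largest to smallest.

StuI sites (AGGCCT) start at positions 7, 72, 103, 120.
StuI cuts after base 3 of each site, so after positions 9, 74, 105, 122.
Linear molecule, 4 cuts → 5 fragments:
  1–9 → 9 bp
  10–74 → 65 bp
  75–105 → 31 bp
  106–122 → 17 bp
  123–131 → 9 bp
Sorted largest to smallest: 65, 31, 17, 9, 9 bp.

65, 31, 17, 9, 9 bp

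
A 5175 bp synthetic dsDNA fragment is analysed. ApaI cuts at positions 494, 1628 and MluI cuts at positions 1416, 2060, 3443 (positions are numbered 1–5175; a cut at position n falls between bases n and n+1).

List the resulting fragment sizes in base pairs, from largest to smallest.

1732, 1383, 922, 494, 432, 212 bp

Combined cut positions (sorted): 494, 1416, 1628, 2060, 3443.
Linear molecule, 5 cuts → 6 fragments:
  494 − 0 = 494 bp
  1416 − 494 = 922 bp
  1628 − 1416 = 212 bp
  2060 − 1628 = 432 bp
  3443 − 2060 = 1383 bp
  5175 − 3443 = 1732 bp
Sorted largest to smallest: 1732, 1383, 922, 494, 432, 212 bp.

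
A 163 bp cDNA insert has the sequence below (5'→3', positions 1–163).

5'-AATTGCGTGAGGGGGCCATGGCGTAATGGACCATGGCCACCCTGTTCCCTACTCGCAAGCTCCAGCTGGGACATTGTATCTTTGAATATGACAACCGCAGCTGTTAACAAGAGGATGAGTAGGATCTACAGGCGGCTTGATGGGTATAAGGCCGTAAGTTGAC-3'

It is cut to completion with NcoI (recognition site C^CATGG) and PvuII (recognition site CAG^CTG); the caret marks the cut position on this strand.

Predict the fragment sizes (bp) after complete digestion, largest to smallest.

NcoI sites (CCATGG) start at positions 16, 31.
NcoI cuts after the first base of each site, so after positions 16, 31.
PvuII sites (CAGCTG) start at positions 63, 98.
PvuII cuts after base 3 of each site, so after positions 65, 100.
Combined cut positions: 16, 31, 65, 100.
Linear molecule, 4 cuts → 5 fragments:
  1–16 → 16 bp
  17–31 → 15 bp
  32–65 → 34 bp
  66–100 → 35 bp
  101–163 → 63 bp
Sorted largest to smallest: 63, 35, 34, 16, 15 bp.

63, 35, 34, 16, 15 bp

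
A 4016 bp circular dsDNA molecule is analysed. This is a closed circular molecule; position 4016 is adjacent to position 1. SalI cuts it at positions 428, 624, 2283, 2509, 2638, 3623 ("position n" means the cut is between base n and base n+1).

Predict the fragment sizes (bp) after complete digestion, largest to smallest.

1659, 985, 821, 226, 196, 129 bp

Circular molecule, 6 cuts → 6 fragments:
  624 − 428 = 196 bp
  2283 − 624 = 1659 bp
  2509 − 2283 = 226 bp
  2638 − 2509 = 129 bp
  3623 − 2638 = 985 bp
  wrap: 4016 − 3623 + 428 = 821 bp
Sorted largest to smallest: 1659, 985, 821, 226, 196, 129 bp.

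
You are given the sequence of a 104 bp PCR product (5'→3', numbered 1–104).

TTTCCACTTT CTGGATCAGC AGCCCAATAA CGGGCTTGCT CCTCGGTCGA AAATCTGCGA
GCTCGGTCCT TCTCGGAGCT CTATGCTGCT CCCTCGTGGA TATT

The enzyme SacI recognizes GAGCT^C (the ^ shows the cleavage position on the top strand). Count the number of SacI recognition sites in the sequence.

2

GAGCTC occurs starting at positions 59, 76.
SacI cuts at 2 sites.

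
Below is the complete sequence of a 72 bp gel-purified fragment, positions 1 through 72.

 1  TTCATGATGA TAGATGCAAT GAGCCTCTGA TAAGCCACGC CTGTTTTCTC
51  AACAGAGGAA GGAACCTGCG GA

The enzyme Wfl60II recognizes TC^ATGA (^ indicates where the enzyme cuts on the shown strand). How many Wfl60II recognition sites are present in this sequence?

1

TCATGA occurs starting at position 2.
Wfl60II cuts at 1 site.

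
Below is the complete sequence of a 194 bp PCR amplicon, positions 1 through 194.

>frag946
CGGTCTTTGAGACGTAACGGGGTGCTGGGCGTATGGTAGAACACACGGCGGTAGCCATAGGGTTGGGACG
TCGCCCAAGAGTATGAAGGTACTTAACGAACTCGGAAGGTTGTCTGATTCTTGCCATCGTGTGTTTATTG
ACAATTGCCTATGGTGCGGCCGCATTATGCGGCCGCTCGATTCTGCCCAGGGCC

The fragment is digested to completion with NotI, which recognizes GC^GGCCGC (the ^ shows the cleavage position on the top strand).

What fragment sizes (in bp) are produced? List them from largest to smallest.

NotI sites (GCGGCCGC) start at positions 156, 169.
NotI cuts after base 2 of each site, so after positions 157, 170.
Linear molecule, 2 cuts → 3 fragments:
  1–157 → 157 bp
  158–170 → 13 bp
  171–194 → 24 bp
Sorted largest to smallest: 157, 24, 13 bp.

157, 24, 13 bp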